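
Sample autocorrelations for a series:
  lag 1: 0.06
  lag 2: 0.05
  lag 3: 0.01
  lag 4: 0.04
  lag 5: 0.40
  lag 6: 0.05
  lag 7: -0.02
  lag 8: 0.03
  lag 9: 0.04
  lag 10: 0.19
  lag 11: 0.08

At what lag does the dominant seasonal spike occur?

The largest autocorrelation is r_5 = 0.40, with a weaker echo at lag 10 (0.19); the remaining lags stay at or below 0.08.
The dominant spike at lag 5 indicates a seasonal period of 5.

5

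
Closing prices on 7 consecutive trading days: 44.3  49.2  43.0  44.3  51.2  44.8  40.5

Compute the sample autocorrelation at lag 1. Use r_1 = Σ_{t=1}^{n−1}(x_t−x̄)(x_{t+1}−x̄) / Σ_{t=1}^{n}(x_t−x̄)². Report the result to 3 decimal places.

-0.213

Mean x̄ = (44.3 + 49.2 + 43.0 + 44.3 + 51.2 + 44.8 + 40.5)/7 = 45.3286
Σ(x_t−x̄)(x_{t+1}−x̄) = (-3.9820) + (-9.0149) + (2.3951) + (-6.0392) + (-3.1035) + (2.5522) = -17.1922
Denominator Σ(x_t−x̄)² = 80.5943
r_1 = -17.1922 / 80.5943 = -0.213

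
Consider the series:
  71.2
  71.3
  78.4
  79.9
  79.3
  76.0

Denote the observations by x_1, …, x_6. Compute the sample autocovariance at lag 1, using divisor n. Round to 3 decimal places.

Mean x̄ = (71.2 + 71.3 + 78.4 + 79.9 + 79.3 + 76.0)/6 = 76.0167
Σ_{t=1}^{5}(x_t−x̄)(x_{t+1}−x̄) = 33.4281
γ_1 = 33.4281 / 6 = 5.571

5.571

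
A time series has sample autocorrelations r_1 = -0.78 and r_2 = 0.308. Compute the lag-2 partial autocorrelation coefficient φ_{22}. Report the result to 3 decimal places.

-0.767

φ_{22} = (r_2 − r_1²) / (1 − r_1²)
r_1² = (-0.78)² = 0.6084
Numerator = 0.308 − 0.6084 = -0.3004; denominator = 1 − 0.6084 = 0.3916
φ_{22} = -0.3004 / 0.3916 = -0.767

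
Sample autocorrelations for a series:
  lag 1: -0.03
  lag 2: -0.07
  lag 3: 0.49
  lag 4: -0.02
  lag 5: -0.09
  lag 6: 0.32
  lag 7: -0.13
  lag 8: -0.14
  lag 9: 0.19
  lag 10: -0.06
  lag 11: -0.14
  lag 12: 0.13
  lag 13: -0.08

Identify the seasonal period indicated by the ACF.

3

The largest autocorrelation is r_3 = 0.49, with weaker echoes at lags 6 (0.32) and 9 (0.19); the remaining lags stay at or below 0.13.
The dominant spike at lag 3 indicates a seasonal period of 3.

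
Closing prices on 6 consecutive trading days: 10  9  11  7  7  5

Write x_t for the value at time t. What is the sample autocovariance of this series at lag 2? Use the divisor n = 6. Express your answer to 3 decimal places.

Mean x̄ = (10 + 9 + 11 + 7 + 7 + 5)/6 = 8.1667
Deviations: 1.8333, 0.8333, 2.8333, -1.1667, -1.1667, -3.1667
Σ_{t=1}^{4}(x_t−x̄)(x_{t+2}−x̄) = 4.6111
γ_2 = 4.6111 / 6 = 0.769

0.769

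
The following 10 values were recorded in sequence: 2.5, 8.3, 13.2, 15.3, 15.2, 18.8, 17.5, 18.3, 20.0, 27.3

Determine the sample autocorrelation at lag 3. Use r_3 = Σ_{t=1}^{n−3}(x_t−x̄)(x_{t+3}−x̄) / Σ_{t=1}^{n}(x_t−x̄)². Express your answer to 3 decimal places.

Mean x̄ = (2.5 + 8.3 + 13.2 + 15.3 + 15.2 + 18.8 + 17.5 + 18.3 + 20.0 + 27.3)/10 = 15.6400
Σ(x_t−x̄)(x_{t+3}−x̄) = (4.4676) + (3.2296) + (-7.7104) + (-0.6324) + (-1.1704) + (13.7776) + (21.6876) = 33.6492
Denominator Σ(x_t−x̄)² = 408.2840
r_3 = 33.6492 / 408.2840 = 0.082

0.082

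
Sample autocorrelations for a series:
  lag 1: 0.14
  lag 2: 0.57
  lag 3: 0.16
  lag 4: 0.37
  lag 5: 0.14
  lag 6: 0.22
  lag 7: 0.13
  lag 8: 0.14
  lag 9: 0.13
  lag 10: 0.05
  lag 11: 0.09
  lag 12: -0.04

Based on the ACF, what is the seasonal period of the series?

2

The largest autocorrelation is r_2 = 0.57, with weaker echoes at lags 4 (0.37) and 6 (0.22); the remaining lags stay at or below 0.16.
The dominant spike at lag 2 indicates a seasonal period of 2.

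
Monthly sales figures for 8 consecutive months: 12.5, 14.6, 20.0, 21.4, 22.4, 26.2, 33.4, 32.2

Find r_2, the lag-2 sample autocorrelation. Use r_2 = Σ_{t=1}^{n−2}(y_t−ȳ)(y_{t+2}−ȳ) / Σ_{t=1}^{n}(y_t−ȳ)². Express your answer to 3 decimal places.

0.163

Mean ȳ = (12.5 + 14.6 + 20.0 + 21.4 + 22.4 + 26.2 + 33.4 + 32.2)/8 = 22.8375
Σ(y_t−ȳ)(y_{t+2}−ȳ) = (29.3327) + (11.8414) + (1.2414) + (-4.8336) + (-4.6211) + (31.4814) = 64.4422
Denominator Σ(y_t−ȳ)² = 395.5588
r_2 = 64.4422 / 395.5588 = 0.163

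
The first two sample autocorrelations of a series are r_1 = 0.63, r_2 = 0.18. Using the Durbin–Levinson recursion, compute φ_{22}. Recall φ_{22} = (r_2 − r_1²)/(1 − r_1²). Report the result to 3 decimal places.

φ_{22} = (r_2 − r_1²) / (1 − r_1²)
r_1² = (0.63)² = 0.3969
Numerator = 0.18 − 0.3969 = -0.2169; denominator = 1 − 0.3969 = 0.6031
φ_{22} = -0.2169 / 0.6031 = -0.360

-0.360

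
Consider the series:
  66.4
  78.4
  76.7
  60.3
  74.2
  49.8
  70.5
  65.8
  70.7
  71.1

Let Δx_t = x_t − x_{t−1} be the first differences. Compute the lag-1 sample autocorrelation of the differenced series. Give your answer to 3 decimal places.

First differences Δx: 12.0, -1.7, -16.4, 13.9, -24.4, 20.7, -4.7, 4.9, 0.4
Mean of differences = 0.5222
Numerator Σ(Δx_t−Δx̄)(Δx_{t+1}−Δx̄) = -1179.3316
Denominator Σ(Δx_t−Δx̄)² = 1676.7156
r_1(Δx) = -1179.3316 / 1676.7156 = -0.703

-0.703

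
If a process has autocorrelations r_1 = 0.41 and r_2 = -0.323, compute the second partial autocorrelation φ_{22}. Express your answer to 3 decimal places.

-0.590

φ_{22} = (r_2 − r_1²) / (1 − r_1²)
r_1² = (0.41)² = 0.1681
Numerator = -0.323 − 0.1681 = -0.4911; denominator = 1 − 0.1681 = 0.8319
φ_{22} = -0.4911 / 0.8319 = -0.590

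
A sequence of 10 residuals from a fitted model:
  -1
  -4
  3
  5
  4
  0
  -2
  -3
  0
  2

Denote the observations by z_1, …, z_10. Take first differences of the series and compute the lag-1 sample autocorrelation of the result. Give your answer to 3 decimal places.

First differences Δz: -3, 7, 2, -1, -4, -2, -1, 3, 2
Mean of differences = 0.3333
Numerator Σ(Δz_t−Δz̄)(Δz_{t+1}−Δz̄) = 6.5556
Denominator Σ(Δz_t−Δz̄)² = 96.0000
r_1(Δz) = 6.5556 / 96.0000 = 0.068

0.068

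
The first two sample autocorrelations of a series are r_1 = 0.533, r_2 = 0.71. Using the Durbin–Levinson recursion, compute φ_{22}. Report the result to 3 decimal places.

0.595

φ_{22} = (r_2 − r_1²) / (1 − r_1²)
r_1² = (0.533)² = 0.284089
Numerator = 0.71 − 0.2841 = 0.4259; denominator = 1 − 0.2841 = 0.7159
φ_{22} = 0.4259 / 0.7159 = 0.595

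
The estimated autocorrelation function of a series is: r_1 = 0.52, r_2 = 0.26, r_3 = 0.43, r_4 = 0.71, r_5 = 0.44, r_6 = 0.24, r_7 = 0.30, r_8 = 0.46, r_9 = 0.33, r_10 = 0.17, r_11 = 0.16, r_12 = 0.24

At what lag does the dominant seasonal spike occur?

The largest autocorrelation is r_4 = 0.71; the remaining lags stay at or below 0.52. The elevated value at lag 1 (0.52), dropping to 0.26 at lag 2, reflects decaying short-term dependence rather than seasonality.
The dominant spike at lag 4 indicates a seasonal period of 4.

4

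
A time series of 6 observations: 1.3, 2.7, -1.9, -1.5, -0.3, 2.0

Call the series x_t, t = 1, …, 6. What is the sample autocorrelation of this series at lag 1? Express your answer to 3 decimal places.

0.073

Mean x̄ = (1.3 + 2.7 − 1.9 − 1.5 − 0.3 + 2.0)/6 = 0.3833
Σ(x_t−x̄)(x_{t+1}−x̄) = (2.1236) + (-5.2897) + (4.3003) + (1.2869) + (-1.1047) = 1.3164
Denominator Σ(x_t−x̄)² = 18.0483
r_1 = 1.3164 / 18.0483 = 0.073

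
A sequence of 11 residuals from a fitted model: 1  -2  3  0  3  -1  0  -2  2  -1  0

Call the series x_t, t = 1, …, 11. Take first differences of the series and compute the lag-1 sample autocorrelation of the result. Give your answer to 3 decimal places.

-0.808

First differences Δx: -3, 5, -3, 3, -4, 1, -2, 4, -3, 1
Mean of differences = -0.1000
Numerator Σ(Δx_t−Δx̄)(Δx_{t+1}−Δx̄) = -79.9100
Denominator Σ(Δx_t−Δx̄)² = 98.9000
r_1(Δx) = -79.9100 / 98.9000 = -0.808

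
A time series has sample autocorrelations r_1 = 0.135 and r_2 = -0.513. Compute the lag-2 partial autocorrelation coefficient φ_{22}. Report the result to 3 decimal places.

φ_{22} = (r_2 − r_1²) / (1 − r_1²)
r_1² = (0.135)² = 0.018225
Numerator = -0.513 − 0.0182 = -0.5312; denominator = 1 − 0.0182 = 0.9818
φ_{22} = -0.5312 / 0.9818 = -0.541

-0.541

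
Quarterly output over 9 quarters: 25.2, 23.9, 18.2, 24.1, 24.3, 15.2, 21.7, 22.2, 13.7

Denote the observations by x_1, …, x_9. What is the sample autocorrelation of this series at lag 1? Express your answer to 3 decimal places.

Mean x̄ = (25.2 + 23.9 + 18.2 + 24.1 + 24.3 + 15.2 + 21.7 + 22.2 + 13.7)/9 = 20.9444
Numerator Σ_{t=1}^{8}(x_t−x̄)(x_{t+1}−x̄) = -25.3686
Denominator Σ(x_t−x̄)² = 143.2222
r_1 = -25.3686 / 143.2222 = -0.177

-0.177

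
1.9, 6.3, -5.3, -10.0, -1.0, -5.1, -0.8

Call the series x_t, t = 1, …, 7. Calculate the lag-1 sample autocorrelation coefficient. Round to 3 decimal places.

0.097

Mean x̄ = (1.9 + 6.3 − 5.3 − 10.0 − 1.0 − 5.1 − 0.8)/7 = -2.0000
Deviations from mean: 3.9000, 8.3000, -3.3000, -8.0000, 1.0000, -3.1000, 1.2000
Numerator Σ_{t=1}^{6}(x_t−x̄)(x_{t+1}−x̄) = 16.5600
Denominator Σ(x_t−x̄)² = 171.0400
r_1 = 16.5600 / 171.0400 = 0.097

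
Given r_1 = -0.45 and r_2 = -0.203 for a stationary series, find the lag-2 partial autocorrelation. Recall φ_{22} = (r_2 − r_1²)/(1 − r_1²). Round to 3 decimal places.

-0.508

φ_{22} = (r_2 − r_1²) / (1 − r_1²)
r_1² = (-0.45)² = 0.2025
Numerator = -0.203 − 0.2025 = -0.4055; denominator = 1 − 0.2025 = 0.7975
φ_{22} = -0.4055 / 0.7975 = -0.508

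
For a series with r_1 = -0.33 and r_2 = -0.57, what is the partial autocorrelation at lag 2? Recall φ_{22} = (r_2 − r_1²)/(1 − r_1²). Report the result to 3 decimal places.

φ_{22} = (r_2 − r_1²) / (1 − r_1²)
r_1² = (-0.33)² = 0.1089
Numerator = -0.57 − 0.1089 = -0.6789; denominator = 1 − 0.1089 = 0.8911
φ_{22} = -0.6789 / 0.8911 = -0.762

-0.762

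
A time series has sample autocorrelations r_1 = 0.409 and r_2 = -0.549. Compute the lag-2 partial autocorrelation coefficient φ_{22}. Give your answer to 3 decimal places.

φ_{22} = (r_2 − r_1²) / (1 − r_1²)
r_1² = (0.409)² = 0.167281
Numerator = -0.549 − 0.1673 = -0.7163; denominator = 1 − 0.1673 = 0.8327
φ_{22} = -0.7163 / 0.8327 = -0.860

-0.860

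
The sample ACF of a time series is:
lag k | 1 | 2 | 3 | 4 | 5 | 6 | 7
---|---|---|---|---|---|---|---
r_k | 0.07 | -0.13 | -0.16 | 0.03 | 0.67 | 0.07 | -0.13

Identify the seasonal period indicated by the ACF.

The largest autocorrelation is r_5 = 0.67; the remaining lags stay at or below 0.07.
The dominant spike at lag 5 indicates a seasonal period of 5.

5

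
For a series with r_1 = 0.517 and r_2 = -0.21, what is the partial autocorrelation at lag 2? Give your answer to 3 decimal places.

φ_{22} = (r_2 − r_1²) / (1 − r_1²)
r_1² = (0.517)² = 0.267289
Numerator = -0.21 − 0.2673 = -0.4773; denominator = 1 − 0.2673 = 0.7327
φ_{22} = -0.4773 / 0.7327 = -0.651

-0.651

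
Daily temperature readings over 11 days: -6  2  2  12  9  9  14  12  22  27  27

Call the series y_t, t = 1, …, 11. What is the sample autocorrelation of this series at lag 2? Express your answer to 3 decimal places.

0.341

Mean ȳ = (-6 + 2 + 2 + 12 + 9 + 9 + 14 + 12 + 22 + 27 + 27)/11 = 11.8182
Numerator Σ_{t=1}^{9}(y_t−ȳ)(y_{t+2}−ȳ) = 373.2066
Denominator Σ(y_t−ȳ)² = 1095.6364
r_2 = 373.2066 / 1095.6364 = 0.341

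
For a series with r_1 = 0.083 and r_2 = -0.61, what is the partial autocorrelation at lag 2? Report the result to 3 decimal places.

φ_{22} = (r_2 − r_1²) / (1 − r_1²)
r_1² = (0.083)² = 0.006889
Numerator = -0.61 − 0.0069 = -0.6169; denominator = 1 − 0.0069 = 0.9931
φ_{22} = -0.6169 / 0.9931 = -0.621

-0.621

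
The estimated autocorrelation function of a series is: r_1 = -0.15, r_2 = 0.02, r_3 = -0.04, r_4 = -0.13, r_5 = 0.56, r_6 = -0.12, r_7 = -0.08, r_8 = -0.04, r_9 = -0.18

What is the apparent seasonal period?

5

The largest autocorrelation is r_5 = 0.56; the remaining lags stay at or below 0.02.
The dominant spike at lag 5 indicates a seasonal period of 5.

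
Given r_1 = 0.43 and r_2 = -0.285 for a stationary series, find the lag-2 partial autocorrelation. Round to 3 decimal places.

φ_{22} = (r_2 − r_1²) / (1 − r_1²)
r_1² = (0.43)² = 0.1849
Numerator = -0.285 − 0.1849 = -0.4699; denominator = 1 − 0.1849 = 0.8151
φ_{22} = -0.4699 / 0.8151 = -0.576

-0.576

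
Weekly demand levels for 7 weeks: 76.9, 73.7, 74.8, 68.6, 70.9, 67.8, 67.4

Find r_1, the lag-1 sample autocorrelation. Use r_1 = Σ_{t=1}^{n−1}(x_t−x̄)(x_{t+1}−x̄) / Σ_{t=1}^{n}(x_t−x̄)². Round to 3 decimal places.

Mean x̄ = (76.9 + 73.7 + 74.8 + 68.6 + 70.9 + 67.8 + 67.4)/7 = 71.4429
Numerator Σ_{t=1}^{6}(x_t−x̄)(x_{t+1}−x̄) = 28.5996
Denominator Σ(x_t−x̄)² = 84.1371
r_1 = 28.5996 / 84.1371 = 0.340

0.340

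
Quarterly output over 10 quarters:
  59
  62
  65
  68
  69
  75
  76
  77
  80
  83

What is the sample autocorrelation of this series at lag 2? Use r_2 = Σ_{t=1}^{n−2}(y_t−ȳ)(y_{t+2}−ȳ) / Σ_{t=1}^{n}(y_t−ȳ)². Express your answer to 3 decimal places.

0.397

Mean ȳ = (59 + 62 + 65 + 68 + 69 + 75 + 76 + 77 + 80 + 83)/10 = 71.4000
Numerator Σ_{t=1}^{8}(y_t−ȳ)(y_{t+2}−ȳ) = 228.0800
Denominator Σ(y_t−ȳ)² = 574.4000
r_2 = 228.0800 / 574.4000 = 0.397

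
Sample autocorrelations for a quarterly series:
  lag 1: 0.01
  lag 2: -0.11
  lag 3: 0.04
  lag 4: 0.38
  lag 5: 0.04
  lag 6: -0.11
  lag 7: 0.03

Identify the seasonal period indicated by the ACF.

4

The largest autocorrelation is r_4 = 0.38; the remaining lags stay at or below 0.04.
The dominant spike at lag 4 indicates a seasonal period of 4.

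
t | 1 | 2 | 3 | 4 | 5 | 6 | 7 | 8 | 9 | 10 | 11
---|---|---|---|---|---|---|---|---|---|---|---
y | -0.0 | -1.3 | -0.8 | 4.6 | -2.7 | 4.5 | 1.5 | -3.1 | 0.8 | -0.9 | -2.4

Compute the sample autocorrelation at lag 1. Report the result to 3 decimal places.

Mean ȳ = (-0.0 − 1.3 − 0.8 + 4.6 − 2.7 + 4.5 + 1.5 − 3.1 + 0.8 − 0.9 − 2.4)/11 = 0.0182
Numerator Σ_{t=1}^{10}(y_t−ȳ)(y_{t+1}−ȳ) = -26.1976
Denominator Σ(y_t−ȳ)² = 70.0964
r_1 = -26.1976 / 70.0964 = -0.374

-0.374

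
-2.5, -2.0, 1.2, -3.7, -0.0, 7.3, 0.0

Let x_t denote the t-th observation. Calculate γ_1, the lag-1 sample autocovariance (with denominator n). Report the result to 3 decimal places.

-0.280

Mean x̄ = (-2.5 − 2.0 + 1.2 − 3.7 − 0.0 + 7.3 + 0.0)/7 = 0.0429
Σ_{t=1}^{6}(x_t−x̄)(x_{t+1}−x̄) = -1.9618
γ_1 = -1.9618 / 7 = -0.280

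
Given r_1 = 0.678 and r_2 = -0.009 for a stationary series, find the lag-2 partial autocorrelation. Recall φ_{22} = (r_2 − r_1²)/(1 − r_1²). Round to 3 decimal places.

φ_{22} = (r_2 − r_1²) / (1 − r_1²)
r_1² = (0.678)² = 0.459684
Numerator = -0.009 − 0.4597 = -0.4687; denominator = 1 − 0.4597 = 0.5403
φ_{22} = -0.4687 / 0.5403 = -0.867

-0.867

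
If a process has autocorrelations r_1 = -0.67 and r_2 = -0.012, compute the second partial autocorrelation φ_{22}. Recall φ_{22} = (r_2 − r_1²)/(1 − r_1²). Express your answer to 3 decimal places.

φ_{22} = (r_2 − r_1²) / (1 − r_1²)
r_1² = (-0.67)² = 0.4489
Numerator = -0.012 − 0.4489 = -0.4609; denominator = 1 − 0.4489 = 0.5511
φ_{22} = -0.4609 / 0.5511 = -0.836

-0.836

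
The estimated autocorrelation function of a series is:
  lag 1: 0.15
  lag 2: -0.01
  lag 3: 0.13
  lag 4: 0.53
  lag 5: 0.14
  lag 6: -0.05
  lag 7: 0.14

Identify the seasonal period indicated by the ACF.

4

The largest autocorrelation is r_4 = 0.53; the remaining lags stay at or below 0.15.
The dominant spike at lag 4 indicates a seasonal period of 4.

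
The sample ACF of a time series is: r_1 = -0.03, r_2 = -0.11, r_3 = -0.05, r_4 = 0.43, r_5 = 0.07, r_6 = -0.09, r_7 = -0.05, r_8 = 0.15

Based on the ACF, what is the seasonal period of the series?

4

The largest autocorrelation is r_4 = 0.43, with a weaker echo at lag 8 (0.15); the remaining lags stay at or below 0.07.
The dominant spike at lag 4 indicates a seasonal period of 4.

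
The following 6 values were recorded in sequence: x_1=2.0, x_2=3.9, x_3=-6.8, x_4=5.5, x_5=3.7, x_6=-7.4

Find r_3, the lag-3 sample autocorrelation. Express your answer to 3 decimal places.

0.461

Mean x̄ = (2.0 + 3.9 − 6.8 + 5.5 + 3.7 − 7.4)/6 = 0.1500
Deviations from mean: 1.8500, 3.7500, -6.9500, 5.3500, 3.5500, -7.5500
Σ(x_t−x̄)(x_{t+3}−x̄) = (9.8975) + (13.3125) + (52.4725) = 75.6825
Denominator Σ(x_t−x̄)² = 164.0150
r_3 = 75.6825 / 164.0150 = 0.461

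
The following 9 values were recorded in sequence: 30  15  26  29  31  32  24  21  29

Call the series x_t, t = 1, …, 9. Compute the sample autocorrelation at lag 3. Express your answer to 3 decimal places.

Mean x̄ = (30 + 15 + 26 + 29 + 31 + 32 + 24 + 21 + 29)/9 = 26.3333
Σ(x_t−x̄)(x_{t+3}−x̄) = (9.7778) + (-52.8889) + (-1.8889) + (-6.2222) + (-24.8889) + (15.1111) = -61.0000
Denominator Σ(x_t−x̄)² = 244.0000
r_3 = -61.0000 / 244.0000 = -0.250

-0.250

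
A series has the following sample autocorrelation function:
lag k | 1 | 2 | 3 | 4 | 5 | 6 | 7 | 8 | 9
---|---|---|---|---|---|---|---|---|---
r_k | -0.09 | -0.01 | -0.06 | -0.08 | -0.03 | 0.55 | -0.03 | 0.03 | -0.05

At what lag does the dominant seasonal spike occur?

6

The largest autocorrelation is r_6 = 0.55; the remaining lags stay at or below 0.03.
The dominant spike at lag 6 indicates a seasonal period of 6.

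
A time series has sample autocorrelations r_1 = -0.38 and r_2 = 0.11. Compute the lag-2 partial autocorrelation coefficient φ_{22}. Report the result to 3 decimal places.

-0.040

φ_{22} = (r_2 − r_1²) / (1 − r_1²)
r_1² = (-0.38)² = 0.1444
Numerator = 0.11 − 0.1444 = -0.0344; denominator = 1 − 0.1444 = 0.8556
φ_{22} = -0.0344 / 0.8556 = -0.040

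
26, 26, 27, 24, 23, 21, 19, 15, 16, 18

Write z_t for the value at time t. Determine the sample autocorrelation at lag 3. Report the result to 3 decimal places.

Mean z̄ = (26 + 26 + 27 + 24 + 23 + 21 + 19 + 15 + 16 + 18)/10 = 21.5000
Σ(z_t−z̄)(z_{t+3}−z̄) = (11.2500) + (6.7500) + (-2.7500) + (-6.2500) + (-9.7500) + (2.7500) + (8.7500) = 10.7500
Denominator Σ(z_t−z̄)² = 170.5000
r_3 = 10.7500 / 170.5000 = 0.063

0.063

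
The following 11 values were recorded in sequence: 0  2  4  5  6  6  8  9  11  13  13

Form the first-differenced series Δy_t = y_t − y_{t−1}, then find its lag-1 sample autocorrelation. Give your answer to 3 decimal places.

-0.162

First differences Δy: 2, 2, 1, 1, 0, 2, 1, 2, 2, 0
Mean of differences = 1.3000
Numerator Σ(Δy_t−Δȳ)(Δy_{t+1}−Δȳ) = -0.9900
Denominator Σ(Δy_t−Δȳ)² = 6.1000
r_1(Δy) = -0.9900 / 6.1000 = -0.162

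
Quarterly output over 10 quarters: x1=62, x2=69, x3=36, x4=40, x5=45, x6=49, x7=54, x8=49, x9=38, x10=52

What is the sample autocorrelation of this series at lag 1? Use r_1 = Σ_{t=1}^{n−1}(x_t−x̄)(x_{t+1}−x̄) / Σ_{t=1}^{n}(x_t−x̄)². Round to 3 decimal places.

Mean x̄ = (62 + 69 + 36 + 40 + 45 + 49 + 54 + 49 + 38 + 52)/10 = 49.4000
Numerator Σ_{t=1}^{9}(x_t−x̄)(x_{t+1}−x̄) = 124.6400
Denominator Σ(x_t−x̄)² = 988.4000
r_1 = 124.6400 / 988.4000 = 0.126

0.126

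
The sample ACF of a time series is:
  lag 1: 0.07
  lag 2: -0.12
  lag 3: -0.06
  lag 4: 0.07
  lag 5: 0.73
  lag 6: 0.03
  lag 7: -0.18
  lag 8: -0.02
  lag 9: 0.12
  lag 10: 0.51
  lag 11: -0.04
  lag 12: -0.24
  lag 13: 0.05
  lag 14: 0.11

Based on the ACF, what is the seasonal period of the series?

5

The largest autocorrelation is r_5 = 0.73, with a weaker echo at lag 10 (0.51); the remaining lags stay at or below 0.12.
The dominant spike at lag 5 indicates a seasonal period of 5.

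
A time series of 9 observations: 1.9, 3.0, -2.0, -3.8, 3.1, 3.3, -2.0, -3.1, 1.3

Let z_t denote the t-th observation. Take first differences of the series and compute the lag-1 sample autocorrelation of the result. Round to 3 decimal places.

First differences Δz: 1.1, -5.0, -1.8, 6.9, 0.2, -5.3, -1.1, 4.4
Mean of differences = -0.0750
Numerator Σ(Δz_t−Δz̄)(Δz_{t+1}−Δz̄) = -8.0731
Denominator Σ(Δz_t−Δz̄)² = 125.7150
r_1(Δz) = -8.0731 / 125.7150 = -0.064

-0.064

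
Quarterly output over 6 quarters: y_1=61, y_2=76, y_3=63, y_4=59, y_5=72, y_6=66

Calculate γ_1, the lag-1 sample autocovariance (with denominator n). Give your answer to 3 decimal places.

-17.005

Mean ȳ = (61 + 76 + 63 + 59 + 72 + 66)/6 = 66.1667
Σ_{t=1}^{5}(y_t−ȳ)(y_{t+1}−ȳ) = -102.0278
γ_1 = -102.0278 / 6 = -17.005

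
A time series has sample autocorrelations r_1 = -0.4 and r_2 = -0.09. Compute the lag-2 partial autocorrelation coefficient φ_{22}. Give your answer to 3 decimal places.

-0.298

φ_{22} = (r_2 − r_1²) / (1 − r_1²)
r_1² = (-0.4)² = 0.16
Numerator = -0.09 − 0.1600 = -0.2500; denominator = 1 − 0.1600 = 0.8400
φ_{22} = -0.2500 / 0.8400 = -0.298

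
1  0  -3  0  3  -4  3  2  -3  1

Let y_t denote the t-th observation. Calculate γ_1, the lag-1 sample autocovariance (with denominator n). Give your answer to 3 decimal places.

-2.700

Mean ȳ = (1 + 0 − 3 + 0 + 3 − 4 + 3 + 2 − 3 + 1)/10 = 0.0000
Σ_{t=1}^{9}(y_t−ȳ)(y_{t+1}−ȳ) = -27.0000
γ_1 = -27.0000 / 10 = -2.700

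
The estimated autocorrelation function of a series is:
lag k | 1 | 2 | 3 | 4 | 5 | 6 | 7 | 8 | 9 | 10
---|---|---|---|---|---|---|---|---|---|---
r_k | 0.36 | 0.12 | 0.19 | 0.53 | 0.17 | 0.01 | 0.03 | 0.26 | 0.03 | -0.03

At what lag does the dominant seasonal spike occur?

4

The largest autocorrelation is r_4 = 0.53; the remaining lags stay at or below 0.36. The elevated value at lag 1 (0.36), dropping to 0.12 at lag 2, reflects decaying short-term dependence rather than seasonality.
The dominant spike at lag 4 indicates a seasonal period of 4.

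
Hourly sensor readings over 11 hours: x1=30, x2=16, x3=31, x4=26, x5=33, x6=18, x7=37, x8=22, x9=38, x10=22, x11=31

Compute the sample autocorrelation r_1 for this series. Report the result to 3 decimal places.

Mean x̄ = (30 + 16 + 31 + 26 + 33 + 18 + 37 + 22 + 38 + 22 + 31)/11 = 27.6364
Numerator Σ_{t=1}^{10}(x_t−x̄)(x_{t+1}−x̄) = -411.4050
Denominator Σ(x_t−x̄)² = 546.5455
r_1 = -411.4050 / 546.5455 = -0.753

-0.753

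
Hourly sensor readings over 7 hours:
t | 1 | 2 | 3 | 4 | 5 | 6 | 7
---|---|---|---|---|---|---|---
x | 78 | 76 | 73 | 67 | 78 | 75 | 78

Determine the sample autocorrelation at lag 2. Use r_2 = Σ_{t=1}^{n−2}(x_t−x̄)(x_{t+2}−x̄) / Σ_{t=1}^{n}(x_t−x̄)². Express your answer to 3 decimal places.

-0.115

Mean x̄ = (78 + 76 + 73 + 67 + 78 + 75 + 78)/7 = 75.0000
Numerator Σ_{t=1}^{5}(x_t−x̄)(x_{t+2}−x̄) = -11.0000
Denominator Σ(x_t−x̄)² = 96.0000
r_2 = -11.0000 / 96.0000 = -0.115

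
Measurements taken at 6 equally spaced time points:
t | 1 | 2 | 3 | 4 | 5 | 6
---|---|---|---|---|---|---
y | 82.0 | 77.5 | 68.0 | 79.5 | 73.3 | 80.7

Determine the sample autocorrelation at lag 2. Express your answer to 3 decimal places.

Mean ȳ = (82.0 + 77.5 + 68.0 + 79.5 + 73.3 + 80.7)/6 = 76.8333
Deviations from mean: 5.1667, 0.6667, -8.8333, 2.6667, -3.5333, 3.8667
Numerator Σ_{t=1}^{4}(y_t−ȳ)(y_{t+2}−ȳ) = -2.3389
Denominator Σ(y_t−ȳ)² = 139.7133
r_2 = -2.3389 / 139.7133 = -0.017

-0.017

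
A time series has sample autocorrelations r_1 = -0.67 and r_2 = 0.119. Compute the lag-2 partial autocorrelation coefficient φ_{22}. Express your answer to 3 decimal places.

-0.599

φ_{22} = (r_2 − r_1²) / (1 − r_1²)
r_1² = (-0.67)² = 0.4489
Numerator = 0.119 − 0.4489 = -0.3299; denominator = 1 − 0.4489 = 0.5511
φ_{22} = -0.3299 / 0.5511 = -0.599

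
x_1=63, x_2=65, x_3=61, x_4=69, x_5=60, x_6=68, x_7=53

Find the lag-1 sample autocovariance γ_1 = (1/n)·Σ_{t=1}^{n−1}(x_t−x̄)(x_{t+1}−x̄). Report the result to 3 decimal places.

-13.828

Mean x̄ = (63 + 65 + 61 + 69 + 60 + 68 + 53)/7 = 62.7143
Σ_{t=1}^{6}(x_t−x̄)(x_{t+1}−x̄) = -96.7959
γ_1 = -96.7959 / 7 = -13.828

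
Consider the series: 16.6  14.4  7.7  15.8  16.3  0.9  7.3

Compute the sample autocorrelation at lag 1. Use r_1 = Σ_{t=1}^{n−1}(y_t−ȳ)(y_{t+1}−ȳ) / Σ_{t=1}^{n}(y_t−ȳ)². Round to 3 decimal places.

Mean ȳ = (16.6 + 14.4 + 7.7 + 15.8 + 16.3 + 0.9 + 7.3)/7 = 11.2857
Deviations from mean: 5.3143, 3.1143, -3.5857, 4.5143, 5.0143, -10.3857, -3.9857
Numerator Σ_{t=1}^{6}(y_t−ȳ)(y_{t+1}−ȳ) = 1.1498
Denominator Σ(y_t−ȳ)² = 220.0686
r_1 = 1.1498 / 220.0686 = 0.005

0.005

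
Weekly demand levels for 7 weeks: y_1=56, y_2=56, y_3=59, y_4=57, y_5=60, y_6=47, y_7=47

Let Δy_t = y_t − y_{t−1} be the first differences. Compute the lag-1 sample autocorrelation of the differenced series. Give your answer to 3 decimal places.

-0.376

First differences Δy: 0, 3, -2, 3, -13, 0
Mean of differences = -1.5000
Numerator Σ(Δy_t−Δȳ)(Δy_{t+1}−Δȳ) = -66.7500
Denominator Σ(Δy_t−Δȳ)² = 177.5000
r_1(Δy) = -66.7500 / 177.5000 = -0.376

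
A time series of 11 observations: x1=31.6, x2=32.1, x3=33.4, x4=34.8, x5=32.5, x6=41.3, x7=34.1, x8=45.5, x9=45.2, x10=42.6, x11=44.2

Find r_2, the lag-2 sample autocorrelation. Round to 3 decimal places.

Mean x̄ = (31.6 + 32.1 + 33.4 + 34.8 + 32.5 + 41.3 + 34.1 + 45.5 + 45.2 + 42.6 + 44.2)/11 = 37.9364
Numerator Σ_{t=1}^{9}(x_t−x̄)(x_{t+2}−x̄) = 160.3628
Denominator Σ(x_t−x̄)² = 331.1655
r_2 = 160.3628 / 331.1655 = 0.484

0.484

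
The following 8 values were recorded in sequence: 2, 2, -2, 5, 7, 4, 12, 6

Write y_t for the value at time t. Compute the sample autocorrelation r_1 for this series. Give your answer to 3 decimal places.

0.223

Mean ȳ = (2 + 2 − 2 + 5 + 7 + 4 + 12 + 6)/8 = 4.5000
Deviations from mean: -2.5000, -2.5000, -6.5000, 0.5000, 2.5000, -0.5000, 7.5000, 1.5000
Σ(y_t−ȳ)(y_{t+1}−ȳ) = (6.2500) + (16.2500) + (-3.2500) + (1.2500) + (-1.2500) + (-3.7500) + (11.2500) = 26.7500
Denominator Σ(y_t−ȳ)² = 120.0000
r_1 = 26.7500 / 120.0000 = 0.223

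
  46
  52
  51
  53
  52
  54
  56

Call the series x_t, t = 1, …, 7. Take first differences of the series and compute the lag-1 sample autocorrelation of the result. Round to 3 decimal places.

First differences Δx: 6, -1, 2, -1, 2, 2
Mean of differences = 1.6667
Numerator Σ(Δx_t−Δx̄)(Δx_{t+1}−Δx̄) = -14.1111
Denominator Σ(Δx_t−Δx̄)² = 33.3333
r_1(Δx) = -14.1111 / 33.3333 = -0.423

-0.423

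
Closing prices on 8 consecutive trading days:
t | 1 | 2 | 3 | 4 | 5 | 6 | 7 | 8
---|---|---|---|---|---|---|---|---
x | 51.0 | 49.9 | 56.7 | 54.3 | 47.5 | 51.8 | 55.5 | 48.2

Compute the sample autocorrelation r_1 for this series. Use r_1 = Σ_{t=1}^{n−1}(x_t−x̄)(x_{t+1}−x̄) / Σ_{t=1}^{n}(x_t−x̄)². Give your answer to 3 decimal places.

Mean x̄ = (51.0 + 49.9 + 56.7 + 54.3 + 47.5 + 51.8 + 55.5 + 48.2)/8 = 51.8625
Deviations from mean: -0.8625, -1.9625, 4.8375, 2.4375, -4.3625, -0.0625, 3.6375, -3.6625
Σ(x_t−x̄)(x_{t+1}−x̄) = (1.6927) + (-9.4936) + (11.7914) + (-10.6336) + (0.2727) + (-0.2273) + (-13.3223) = -19.9202
Denominator Σ(x_t−x̄)² = 79.6188
r_1 = -19.9202 / 79.6188 = -0.250

-0.250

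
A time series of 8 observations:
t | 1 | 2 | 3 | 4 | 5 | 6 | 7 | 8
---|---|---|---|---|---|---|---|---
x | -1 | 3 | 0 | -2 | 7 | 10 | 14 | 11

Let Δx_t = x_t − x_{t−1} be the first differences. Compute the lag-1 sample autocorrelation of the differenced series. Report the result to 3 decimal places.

-0.152

First differences Δx: 4, -3, -2, 9, 3, 4, -3
Mean of differences = 1.7143
Numerator Σ(Δx_t−Δx̄)(Δx_{t+1}−Δx̄) = -18.7959
Denominator Σ(Δx_t−Δx̄)² = 123.4286
r_1(Δx) = -18.7959 / 123.4286 = -0.152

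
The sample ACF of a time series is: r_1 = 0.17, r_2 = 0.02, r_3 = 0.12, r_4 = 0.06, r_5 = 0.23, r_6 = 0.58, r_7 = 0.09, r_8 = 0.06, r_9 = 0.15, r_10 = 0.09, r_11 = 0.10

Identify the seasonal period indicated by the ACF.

6

The largest autocorrelation is r_6 = 0.58; the remaining lags stay at or below 0.23.
The dominant spike at lag 6 indicates a seasonal period of 6.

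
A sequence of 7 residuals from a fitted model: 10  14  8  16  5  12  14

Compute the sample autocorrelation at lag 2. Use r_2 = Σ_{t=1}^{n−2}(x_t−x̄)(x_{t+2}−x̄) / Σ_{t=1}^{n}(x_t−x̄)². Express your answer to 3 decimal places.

0.268

Mean x̄ = (10 + 14 + 8 + 16 + 5 + 12 + 14)/7 = 11.2857
Deviations from mean: -1.2857, 2.7143, -3.2857, 4.7143, -6.2857, 0.7143, 2.7143
Numerator Σ_{t=1}^{5}(x_t−x̄)(x_{t+2}−x̄) = 23.9796
Denominator Σ(x_t−x̄)² = 89.4286
r_2 = 23.9796 / 89.4286 = 0.268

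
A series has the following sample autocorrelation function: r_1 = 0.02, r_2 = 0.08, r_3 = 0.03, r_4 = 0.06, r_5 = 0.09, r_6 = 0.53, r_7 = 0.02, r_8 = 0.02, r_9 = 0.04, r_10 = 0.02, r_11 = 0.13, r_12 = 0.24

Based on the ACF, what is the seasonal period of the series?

The largest autocorrelation is r_6 = 0.53, with a weaker echo at lag 12 (0.24); the remaining lags stay at or below 0.13.
The dominant spike at lag 6 indicates a seasonal period of 6.

6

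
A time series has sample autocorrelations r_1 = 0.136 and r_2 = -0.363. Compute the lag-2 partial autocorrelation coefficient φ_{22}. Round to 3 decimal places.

φ_{22} = (r_2 − r_1²) / (1 − r_1²)
r_1² = (0.136)² = 0.018496
Numerator = -0.363 − 0.0185 = -0.3815; denominator = 1 − 0.0185 = 0.9815
φ_{22} = -0.3815 / 0.9815 = -0.389

-0.389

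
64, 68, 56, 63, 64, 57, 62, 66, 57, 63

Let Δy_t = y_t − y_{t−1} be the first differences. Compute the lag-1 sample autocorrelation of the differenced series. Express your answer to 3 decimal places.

-0.571

First differences Δy: 4, -12, 7, 1, -7, 5, 4, -9, 6
Mean of differences = -0.1111
Numerator Σ(Δy_t−Δȳ)(Δy_{t+1}−Δȳ) = -238.2346
Denominator Σ(Δy_t−Δȳ)² = 416.8889
r_1(Δy) = -238.2346 / 416.8889 = -0.571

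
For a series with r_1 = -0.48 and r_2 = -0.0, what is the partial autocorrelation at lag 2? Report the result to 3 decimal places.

φ_{22} = (r_2 − r_1²) / (1 − r_1²)
r_1² = (-0.48)² = 0.2304
Numerator = -0.0 − 0.2304 = -0.2304; denominator = 1 − 0.2304 = 0.7696
φ_{22} = -0.2304 / 0.7696 = -0.299

-0.299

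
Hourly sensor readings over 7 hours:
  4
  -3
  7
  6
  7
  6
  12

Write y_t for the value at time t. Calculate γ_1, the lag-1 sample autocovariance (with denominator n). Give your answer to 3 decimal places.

0.831

Mean ȳ = (4 − 3 + 7 + 6 + 7 + 6 + 12)/7 = 5.5714
Σ_{t=1}^{6}(y_t−ȳ)(y_{t+1}−ȳ) = 5.8163
γ_1 = 5.8163 / 7 = 0.831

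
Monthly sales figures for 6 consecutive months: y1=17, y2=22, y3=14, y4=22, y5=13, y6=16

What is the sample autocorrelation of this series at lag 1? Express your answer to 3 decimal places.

Mean ȳ = (17 + 22 + 14 + 22 + 13 + 16)/6 = 17.3333
Deviations from mean: -0.3333, 4.6667, -3.3333, 4.6667, -4.3333, -1.3333
Σ(y_t−ȳ)(y_{t+1}−ȳ) = (-1.5556) + (-15.5556) + (-15.5556) + (-20.2222) + (5.7778) = -47.1111
Denominator Σ(y_t−ȳ)² = 75.3333
r_1 = -47.1111 / 75.3333 = -0.625

-0.625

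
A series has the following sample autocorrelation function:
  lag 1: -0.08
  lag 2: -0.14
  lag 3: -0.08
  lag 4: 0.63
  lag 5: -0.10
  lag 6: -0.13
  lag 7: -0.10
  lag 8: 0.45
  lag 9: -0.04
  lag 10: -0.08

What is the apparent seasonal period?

4

The largest autocorrelation is r_4 = 0.63, with a weaker echo at lag 8 (0.45); the remaining lags stay at or below -0.04.
The dominant spike at lag 4 indicates a seasonal period of 4.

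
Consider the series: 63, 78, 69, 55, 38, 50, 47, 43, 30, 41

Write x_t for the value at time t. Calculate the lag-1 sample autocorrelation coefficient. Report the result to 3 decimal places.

Mean x̄ = (63 + 78 + 69 + 55 + 38 + 50 + 47 + 43 + 30 + 41)/10 = 51.4000
Numerator Σ_{t=1}^{9}(x_t−x̄)(x_{t+1}−x̄) = 1256.0400
Denominator Σ(x_t−x̄)² = 2002.4000
r_1 = 1256.0400 / 2002.4000 = 0.627

0.627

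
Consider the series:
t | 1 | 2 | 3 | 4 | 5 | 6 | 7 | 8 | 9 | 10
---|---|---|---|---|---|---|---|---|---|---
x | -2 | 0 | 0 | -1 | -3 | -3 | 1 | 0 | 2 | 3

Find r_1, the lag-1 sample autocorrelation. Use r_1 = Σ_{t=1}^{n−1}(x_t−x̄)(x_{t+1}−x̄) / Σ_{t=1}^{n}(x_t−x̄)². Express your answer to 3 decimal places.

Mean x̄ = (-2 + 0 + 0 − 1 − 3 − 3 + 1 + 0 + 2 + 3)/10 = -0.3000
Numerator Σ_{t=1}^{9}(x_t−x̄)(x_{t+1}−x̄) = 13.7100
Denominator Σ(x_t−x̄)² = 36.1000
r_1 = 13.7100 / 36.1000 = 0.380

0.380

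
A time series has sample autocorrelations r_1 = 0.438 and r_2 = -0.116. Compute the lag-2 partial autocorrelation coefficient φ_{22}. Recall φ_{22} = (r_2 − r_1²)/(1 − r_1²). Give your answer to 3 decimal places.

φ_{22} = (r_2 − r_1²) / (1 − r_1²)
r_1² = (0.438)² = 0.191844
Numerator = -0.116 − 0.1918 = -0.3078; denominator = 1 − 0.1918 = 0.8082
φ_{22} = -0.3078 / 0.8082 = -0.381

-0.381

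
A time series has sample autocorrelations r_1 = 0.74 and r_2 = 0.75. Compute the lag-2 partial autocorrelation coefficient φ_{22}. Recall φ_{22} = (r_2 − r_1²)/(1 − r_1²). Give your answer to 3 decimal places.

0.447

φ_{22} = (r_2 − r_1²) / (1 − r_1²)
r_1² = (0.74)² = 0.5476
Numerator = 0.75 − 0.5476 = 0.2024; denominator = 1 − 0.5476 = 0.4524
φ_{22} = 0.2024 / 0.4524 = 0.447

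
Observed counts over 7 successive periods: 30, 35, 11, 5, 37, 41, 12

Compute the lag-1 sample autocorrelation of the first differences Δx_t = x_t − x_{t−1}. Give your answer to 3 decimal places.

-0.060

First differences Δx: 5, -24, -6, 32, 4, -29
Mean of differences = -3.0000
Numerator Σ(Δx_t−Δx̄)(Δx_{t+1}−Δx̄) = -147.0000
Denominator Σ(Δx_t−Δx̄)² = 2464.0000
r_1(Δx) = -147.0000 / 2464.0000 = -0.060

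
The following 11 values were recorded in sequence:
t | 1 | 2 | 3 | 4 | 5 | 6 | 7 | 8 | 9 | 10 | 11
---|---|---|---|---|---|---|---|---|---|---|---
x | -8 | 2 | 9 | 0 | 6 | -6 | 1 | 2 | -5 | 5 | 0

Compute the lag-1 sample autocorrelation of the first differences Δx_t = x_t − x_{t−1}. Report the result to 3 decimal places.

First differences Δx: 10, 7, -9, 6, -12, 7, 1, -7, 10, -5
Mean of differences = 0.8000
Numerator Σ(Δx_t−Δx̄)(Δx_{t+1}−Δx̄) = -326.0400
Denominator Σ(Δx_t−Δx̄)² = 627.6000
r_1(Δx) = -326.0400 / 627.6000 = -0.520

-0.520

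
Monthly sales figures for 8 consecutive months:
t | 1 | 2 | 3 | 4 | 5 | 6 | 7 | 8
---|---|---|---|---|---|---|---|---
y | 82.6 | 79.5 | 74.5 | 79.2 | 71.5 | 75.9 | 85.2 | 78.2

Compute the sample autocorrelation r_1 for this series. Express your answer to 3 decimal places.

-0.072

Mean ȳ = (82.6 + 79.5 + 74.5 + 79.2 + 71.5 + 75.9 + 85.2 + 78.2)/8 = 78.3250
Deviations from mean: 4.2750, 1.1750, -3.8250, 0.8750, -6.8250, -2.4250, 6.8750, -0.1250
Σ(y_t−ȳ)(y_{t+1}−ȳ) = (5.0231) + (-4.4944) + (-3.3469) + (-5.9719) + (16.5506) + (-16.6719) + (-0.8594) = -9.7706
Denominator Σ(y_t−ȳ)² = 134.7950
r_1 = -9.7706 / 134.7950 = -0.072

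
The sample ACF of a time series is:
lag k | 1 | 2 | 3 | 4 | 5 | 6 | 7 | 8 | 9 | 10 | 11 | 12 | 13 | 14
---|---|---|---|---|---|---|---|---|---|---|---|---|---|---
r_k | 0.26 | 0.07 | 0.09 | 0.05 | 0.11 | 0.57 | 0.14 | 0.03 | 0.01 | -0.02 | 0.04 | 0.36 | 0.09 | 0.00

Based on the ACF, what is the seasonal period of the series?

The largest autocorrelation is r_6 = 0.57, with a weaker echo at lag 12 (0.36); the remaining lags stay at or below 0.26. The elevated value at lag 1 (0.26), dropping to 0.07 at lag 2, reflects decaying short-term dependence rather than seasonality.
The dominant spike at lag 6 indicates a seasonal period of 6.

6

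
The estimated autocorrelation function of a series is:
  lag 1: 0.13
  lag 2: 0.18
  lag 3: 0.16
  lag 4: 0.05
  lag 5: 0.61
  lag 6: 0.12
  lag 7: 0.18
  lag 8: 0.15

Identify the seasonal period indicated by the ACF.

The largest autocorrelation is r_5 = 0.61; the remaining lags stay at or below 0.18.
The dominant spike at lag 5 indicates a seasonal period of 5.

5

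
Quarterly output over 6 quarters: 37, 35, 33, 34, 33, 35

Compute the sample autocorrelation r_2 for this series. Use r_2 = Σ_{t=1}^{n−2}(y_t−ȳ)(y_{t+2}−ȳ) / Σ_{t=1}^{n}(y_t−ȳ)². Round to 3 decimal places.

-0.174

Mean ȳ = (37 + 35 + 33 + 34 + 33 + 35)/6 = 34.5000
Deviations from mean: 2.5000, 0.5000, -1.5000, -0.5000, -1.5000, 0.5000
Σ(y_t−ȳ)(y_{t+2}−ȳ) = (-3.7500) + (-0.2500) + (2.2500) + (-0.2500) = -2.0000
Denominator Σ(y_t−ȳ)² = 11.5000
r_2 = -2.0000 / 11.5000 = -0.174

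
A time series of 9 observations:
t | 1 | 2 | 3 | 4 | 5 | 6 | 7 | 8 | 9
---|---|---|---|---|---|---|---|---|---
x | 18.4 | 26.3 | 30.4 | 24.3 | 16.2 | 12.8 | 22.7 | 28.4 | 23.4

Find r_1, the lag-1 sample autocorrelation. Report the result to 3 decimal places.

0.311

Mean x̄ = (18.4 + 26.3 + 30.4 + 24.3 + 16.2 + 12.8 + 22.7 + 28.4 + 23.4)/9 = 22.5444
Numerator Σ_{t=1}^{8}(x_t−x̄)(x_{t+1}−x̄) = 82.8180
Denominator Σ(x_t−x̄)² = 266.3222
r_1 = 82.8180 / 266.3222 = 0.311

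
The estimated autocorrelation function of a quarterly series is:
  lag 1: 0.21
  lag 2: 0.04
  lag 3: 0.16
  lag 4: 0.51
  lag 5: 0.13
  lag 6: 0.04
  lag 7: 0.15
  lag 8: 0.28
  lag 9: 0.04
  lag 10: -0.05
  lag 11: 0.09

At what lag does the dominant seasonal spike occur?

The largest autocorrelation is r_4 = 0.51, with a weaker echo at lag 8 (0.28); the remaining lags stay at or below 0.21. The elevated value at lag 1 (0.21), dropping to 0.04 at lag 2, reflects decaying short-term dependence rather than seasonality.
The dominant spike at lag 4 indicates a seasonal period of 4.

4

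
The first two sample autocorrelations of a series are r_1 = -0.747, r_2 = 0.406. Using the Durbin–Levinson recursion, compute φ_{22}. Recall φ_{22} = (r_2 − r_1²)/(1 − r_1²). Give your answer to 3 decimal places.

φ_{22} = (r_2 − r_1²) / (1 − r_1²)
r_1² = (-0.747)² = 0.558009
Numerator = 0.406 − 0.5580 = -0.1520; denominator = 1 − 0.5580 = 0.4420
φ_{22} = -0.1520 / 0.4420 = -0.344

-0.344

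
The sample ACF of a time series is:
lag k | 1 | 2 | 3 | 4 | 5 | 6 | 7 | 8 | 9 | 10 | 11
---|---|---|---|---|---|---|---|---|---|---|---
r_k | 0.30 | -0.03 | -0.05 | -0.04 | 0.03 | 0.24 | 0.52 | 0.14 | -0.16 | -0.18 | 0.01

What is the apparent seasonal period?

The largest autocorrelation is r_7 = 0.52; the remaining lags stay at or below 0.30.
The dominant spike at lag 7 indicates a seasonal period of 7.

7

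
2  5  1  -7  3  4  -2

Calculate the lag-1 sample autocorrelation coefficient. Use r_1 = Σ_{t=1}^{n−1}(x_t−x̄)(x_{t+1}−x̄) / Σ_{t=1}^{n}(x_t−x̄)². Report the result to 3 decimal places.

-0.145

Mean x̄ = (2 + 5 + 1 − 7 + 3 + 4 − 2)/7 = 0.8571
Σ(x_t−x̄)(x_{t+1}−x̄) = (4.7347) + (0.5918) + (-1.1224) + (-16.8367) + (6.7347) + (-8.9796) = -14.8776
Denominator Σ(x_t−x̄)² = 102.8571
r_1 = -14.8776 / 102.8571 = -0.145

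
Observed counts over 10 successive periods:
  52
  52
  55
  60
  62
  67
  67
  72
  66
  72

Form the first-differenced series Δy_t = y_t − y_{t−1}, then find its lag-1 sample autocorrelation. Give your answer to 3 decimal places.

-0.580

First differences Δy: 0, 3, 5, 2, 5, 0, 5, -6, 6
Mean of differences = 2.2222
Numerator Σ(Δy_t−Δȳ)(Δy_{t+1}−Δȳ) = -67.0494
Denominator Σ(Δy_t−Δȳ)² = 115.5556
r_1(Δy) = -67.0494 / 115.5556 = -0.580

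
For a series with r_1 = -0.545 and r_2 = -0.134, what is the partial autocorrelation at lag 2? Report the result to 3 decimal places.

-0.613

φ_{22} = (r_2 − r_1²) / (1 − r_1²)
r_1² = (-0.545)² = 0.297025
Numerator = -0.134 − 0.2970 = -0.4310; denominator = 1 − 0.2970 = 0.7030
φ_{22} = -0.4310 / 0.7030 = -0.613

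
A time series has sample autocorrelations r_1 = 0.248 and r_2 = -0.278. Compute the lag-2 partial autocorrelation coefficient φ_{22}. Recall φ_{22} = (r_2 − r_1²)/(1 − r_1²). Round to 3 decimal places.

-0.362

φ_{22} = (r_2 − r_1²) / (1 − r_1²)
r_1² = (0.248)² = 0.061504
Numerator = -0.278 − 0.0615 = -0.3395; denominator = 1 − 0.0615 = 0.9385
φ_{22} = -0.3395 / 0.9385 = -0.362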